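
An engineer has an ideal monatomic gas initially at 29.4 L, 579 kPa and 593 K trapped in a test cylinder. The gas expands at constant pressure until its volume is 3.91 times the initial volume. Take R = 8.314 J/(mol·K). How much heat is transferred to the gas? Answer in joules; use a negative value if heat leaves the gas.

124000 J

n = P₁V₁/(RT₁) = 579×29.4/(8.314×593) = 3.45 mol.
Isobaric: P stays 579 kPa; V/T = const ⇒ T₂ = 2320 K, V₂ = 115 L.
W = PΔV = 579×(115−29.4) kPa·L = 49500 J.
ΔU = nCvΔT = 3.45×12.5×(2320−593) = 74300 J.
Q = ΔU + W = nCpΔT = 124000 J.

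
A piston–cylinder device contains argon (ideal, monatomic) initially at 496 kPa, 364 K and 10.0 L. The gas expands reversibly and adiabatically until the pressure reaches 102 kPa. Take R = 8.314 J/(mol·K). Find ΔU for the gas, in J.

-3490 J

n = P₁V₁/(RT₁) = 496×10.0/(8.314×364) = 1.64 mol.
Adiabatic: T₂/T₁ = (P₂/P₁)^((γ−1)/γ) ⇒ T₂ = 364×(0.206)^0.400 = 193 K; V₂ = 25.8 L.
For an ideal gas ΔU = nCvΔT with Cv = (3/2)R = 12.5 J/(mol·K).
ΔU = 1.64×12.5×(193−364) = -3490 J.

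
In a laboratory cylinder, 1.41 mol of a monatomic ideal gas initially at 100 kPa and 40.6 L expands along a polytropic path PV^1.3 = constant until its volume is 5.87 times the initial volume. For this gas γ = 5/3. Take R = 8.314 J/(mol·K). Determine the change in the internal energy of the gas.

-2510 J

T₁ = P₁V₁/(nR) = 100×40.6/(1.41×8.314) = 346 K.
Polytropic n=1.3: T₂ = T₁(V₁/V₂)^(n−1) = 346×(0.170)^0.30 = 204 K; P₂ = P₁(V₁/V₂)^n = 10.0 kPa.
For an ideal gas ΔU = nCvΔT with Cv = (3/2)R = 12.5 J/(mol·K).
ΔU = 1.41×12.5×(204−346) = -2510 J.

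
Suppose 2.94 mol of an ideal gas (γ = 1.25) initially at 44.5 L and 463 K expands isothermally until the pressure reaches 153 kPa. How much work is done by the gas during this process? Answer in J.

P₁ = nRT₁/V₁ = 2.94×8.314×463/44.5 = 254 kPa.
Isothermal: T stays 463 K; PV = const ⇒ V₂ = 74.0 L, P₂ = 153 kPa.
W = nRT ln(V₂/V₁) = 2.94×8.314×463×ln(1.66) = 5750 J.

5750 J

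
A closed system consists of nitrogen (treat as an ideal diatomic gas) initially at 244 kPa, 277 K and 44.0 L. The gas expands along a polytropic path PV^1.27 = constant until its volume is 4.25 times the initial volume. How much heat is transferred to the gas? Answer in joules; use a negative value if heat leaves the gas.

n = P₁V₁/(RT₁) = 244×44.0/(8.314×277) = 4.66 mol.
Polytropic n=1.27: T₂ = T₁(V₁/V₂)^(n−1) = 277×(0.235)^0.27 = 187 K; P₂ = P₁(V₁/V₂)^n = 38.8 kPa.
W = (P₁V₁−P₂V₂)/(n−1) = (244×44.0−38.8×187)/0.27 = 12900 J.
ΔU = nCvΔT = 4.66×20.8×(187−277) = -8680 J.
Q = ΔU + W = 4180 J.

4180 J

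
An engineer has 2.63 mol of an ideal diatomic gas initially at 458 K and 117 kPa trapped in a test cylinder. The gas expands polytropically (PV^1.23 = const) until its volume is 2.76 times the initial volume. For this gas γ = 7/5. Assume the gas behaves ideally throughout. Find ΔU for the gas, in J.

-5210 J

V₁ = nRT₁/P₁ = 2.63×8.314×458/117 = 85.6 L.
Polytropic n=1.23: T₂ = T₁(V₁/V₂)^(n−1) = 458×(0.362)^0.23 = 363 K; P₂ = P₁(V₁/V₂)^n = 33.6 kPa.
For an ideal gas ΔU = nCvΔT with Cv = (5/2)R = 20.8 J/(mol·K).
ΔU = 2.63×20.8×(363−458) = -5210 J.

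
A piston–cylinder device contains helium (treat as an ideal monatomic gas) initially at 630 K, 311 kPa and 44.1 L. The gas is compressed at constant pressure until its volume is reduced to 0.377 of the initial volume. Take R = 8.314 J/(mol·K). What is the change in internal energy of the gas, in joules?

-12800 J

n = P₁V₁/(RT₁) = 311×44.1/(8.314×630) = 2.62 mol.
Isobaric: P stays 311 kPa; V/T = const ⇒ T₂ = 238 K, V₂ = 16.6 L.
For an ideal gas ΔU = nCvΔT with Cv = (3/2)R = 12.5 J/(mol·K).
ΔU = 2.62×12.5×(238−630) = -12800 J.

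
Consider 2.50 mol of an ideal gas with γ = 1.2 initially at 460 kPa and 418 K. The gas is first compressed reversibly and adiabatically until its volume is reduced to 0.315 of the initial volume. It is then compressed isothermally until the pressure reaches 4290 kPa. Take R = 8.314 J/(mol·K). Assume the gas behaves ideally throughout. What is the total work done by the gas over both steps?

V₁ = nRT₁/P₁ = 2.50×8.314×418/460 = 18.9 L.
Step 1 — Adiabatic: TV^(γ−1) = const ⇒ T₂ = 418×(3.17)^0.200 = 527 K; PV^γ = const ⇒ P₂ = 1840 kPa.
ΔU = nCvΔT = 2.50×41.6×(527−418) = 11300 J.
Q = 0 for an adiabatic process, so W = −ΔU = -11300 J.
State after step 1: P = 1840 kPa, V = 5.95 L, T = 527 K.
Step 2 — Isothermal: T stays 527 K; PV = const ⇒ V₂ = 2.55 L, P₂ = 4290 kPa.
ΔU = 0 (ideal gas, T constant).
W = nRT ln(V₂/V₁) = 2.50×8.314×527×ln(0.429) = -9270 J.
Q = ΔU + W = -9270 J.
Net over both steps: W = -20600 J, Q = -9270 J, ΔU = 11300 J.

-20600 J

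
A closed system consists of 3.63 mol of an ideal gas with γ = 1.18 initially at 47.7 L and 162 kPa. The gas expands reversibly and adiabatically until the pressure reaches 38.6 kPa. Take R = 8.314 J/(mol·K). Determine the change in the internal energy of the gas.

-8440 J

T₁ = P₁V₁/(nR) = 162×47.7/(3.63×8.314) = 256 K.
Adiabatic: T₂/T₁ = (P₂/P₁)^((γ−1)/γ) ⇒ T₂ = 256×(0.238)^0.153 = 206 K; V₂ = 161 L.
For an ideal gas ΔU = nCvΔT with Cv = R/(γ−1) = 46.2 J/(mol·K).
ΔU = 3.63×46.2×(206−256) = -8440 J.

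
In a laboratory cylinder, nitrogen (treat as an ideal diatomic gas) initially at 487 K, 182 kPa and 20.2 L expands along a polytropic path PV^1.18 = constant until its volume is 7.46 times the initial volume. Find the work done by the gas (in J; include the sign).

6200 J

n = P₁V₁/(RT₁) = 182×20.2/(8.314×487) = 0.908 mol.
Polytropic n=1.18: T₂ = T₁(V₁/V₂)^(n−1) = 487×(0.134)^0.18 = 339 K; P₂ = P₁(V₁/V₂)^n = 17.0 kPa.
W = (P₁V₁−P₂V₂)/(n−1) = (182×20.2−17.0×151)/0.18 = 6200 J.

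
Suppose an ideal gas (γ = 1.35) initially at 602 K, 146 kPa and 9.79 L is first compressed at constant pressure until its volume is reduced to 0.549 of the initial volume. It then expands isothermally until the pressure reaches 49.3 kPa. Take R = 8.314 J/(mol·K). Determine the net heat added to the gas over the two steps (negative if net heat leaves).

-1630 J

n = P₁V₁/(RT₁) = 146×9.79/(8.314×602) = 0.286 mol.
Step 1 — Isobaric: P stays 146 kPa; V/T = const ⇒ T₂ = 330 K, V₂ = 5.37 L.
W = PΔV = 146×(5.37−9.79) kPa·L = -645 J.
ΔU = nCvΔT = 0.286×23.8×(330−602) = -1840 J.
Q = ΔU + W = nCpΔT = -2490 J.
State after step 1: P = 146 kPa, V = 5.37 L, T = 330 K.
Step 2 — Isothermal: T stays 330 K; PV = const ⇒ V₂ = 15.9 L, P₂ = 49.3 kPa.
ΔU = 0 (ideal gas, T constant).
W = nRT ln(V₂/V₁) = 0.286×8.314×330×ln(2.96) = 852 J.
Q = ΔU + W = 852 J.
Net over both steps: W = 207 J, Q = -1630 J, ΔU = -1840 J.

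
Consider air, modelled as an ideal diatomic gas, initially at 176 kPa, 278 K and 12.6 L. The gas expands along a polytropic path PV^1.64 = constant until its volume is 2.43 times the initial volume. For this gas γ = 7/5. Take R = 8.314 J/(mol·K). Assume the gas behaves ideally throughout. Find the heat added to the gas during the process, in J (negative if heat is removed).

n = P₁V₁/(RT₁) = 176×12.6/(8.314×278) = 0.959 mol.
Polytropic n=1.64: T₂ = T₁(V₁/V₂)^(n−1) = 278×(0.412)^0.64 = 157 K; P₂ = P₁(V₁/V₂)^n = 41.0 kPa.
W = (P₁V₁−P₂V₂)/(n−1) = (176×12.6−41.0×30.6)/0.64 = 1500 J.
ΔU = nCvΔT = 0.959×20.8×(157−278) = -2400 J.
Q = ΔU + W = -901 J.

-901 J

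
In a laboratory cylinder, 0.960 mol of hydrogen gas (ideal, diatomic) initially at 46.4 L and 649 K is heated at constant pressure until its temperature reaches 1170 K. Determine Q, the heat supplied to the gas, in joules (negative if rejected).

14600 J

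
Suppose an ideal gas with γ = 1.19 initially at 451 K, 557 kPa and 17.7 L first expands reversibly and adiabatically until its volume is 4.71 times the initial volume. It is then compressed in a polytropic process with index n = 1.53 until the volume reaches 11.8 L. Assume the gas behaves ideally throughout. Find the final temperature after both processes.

947 K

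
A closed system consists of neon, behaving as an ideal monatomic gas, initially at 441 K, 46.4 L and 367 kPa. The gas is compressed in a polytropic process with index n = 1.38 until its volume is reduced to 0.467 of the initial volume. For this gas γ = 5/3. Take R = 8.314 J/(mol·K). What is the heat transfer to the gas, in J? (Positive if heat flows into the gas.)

n = P₁V₁/(RT₁) = 367×46.4/(8.314×441) = 4.64 mol.
Polytropic n=1.38: T₂ = T₁(V₁/V₂)^(n−1) = 441×(2.14)^0.38 = 589 K; P₂ = P₁(V₁/V₂)^n = 1050 kPa.
W = (P₁V₁−P₂V₂)/(n−1) = (367×46.4−1050×21.7)/0.38 = -15000 J.
ΔU = nCvΔT = 4.64×12.5×(589−441) = 8570 J.
Q = ΔU + W = -6470 J.

-6470 J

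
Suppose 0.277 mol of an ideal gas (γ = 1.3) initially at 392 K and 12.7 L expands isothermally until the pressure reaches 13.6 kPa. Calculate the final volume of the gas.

P₁ = nRT₁/V₁ = 0.277×8.314×392/12.7 = 71.1 kPa.
Isothermal: T stays 392 K; PV = const ⇒ V₂ = 66.4 L, P₂ = 13.6 kPa.

66.4 L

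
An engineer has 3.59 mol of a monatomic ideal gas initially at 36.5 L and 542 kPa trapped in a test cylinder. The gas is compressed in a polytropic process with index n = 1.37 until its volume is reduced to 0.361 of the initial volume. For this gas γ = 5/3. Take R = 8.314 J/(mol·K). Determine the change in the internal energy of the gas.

T₁ = P₁V₁/(nR) = 542×36.5/(3.59×8.314) = 663 K.
Polytropic n=1.37: T₂ = T₁(V₁/V₂)^(n−1) = 663×(2.77)^0.37 = 966 K; P₂ = P₁(V₁/V₂)^n = 2190 kPa.
For an ideal gas ΔU = nCvΔT with Cv = (3/2)R = 12.5 J/(mol·K).
ΔU = 3.59×12.5×(966−663) = 13600 J.

13600 J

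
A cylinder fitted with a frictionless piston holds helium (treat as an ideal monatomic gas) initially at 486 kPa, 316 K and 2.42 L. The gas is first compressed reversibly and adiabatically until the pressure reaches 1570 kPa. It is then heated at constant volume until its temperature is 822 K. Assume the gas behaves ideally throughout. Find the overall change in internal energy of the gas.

2820 J

n = P₁V₁/(RT₁) = 486×2.42/(8.314×316) = 0.448 mol.
Step 1 — Adiabatic: T₂/T₁ = (P₂/P₁)^((γ−1)/γ) ⇒ T₂ = 316×(3.23)^0.400 = 505 K; V₂ = 1.20 L.
ΔU = nCvΔT = 0.448×12.5×(505−316) = 1060 J.
Q = 0 for an adiabatic process, so W = −ΔU = -1060 J.
State after step 1: P = 1570 kPa, V = 1.20 L, T = 505 K.
Step 2 — Isochoric: V stays 1.20 L; P/T = const ⇒ T₂ = 822 K, P₂ = 2550 kPa.
W = 0 (no volume change).
ΔU = nCvΔT = 0.448×12.5×(822−505) = 1770 J.
Q = ΔU = 1770 J.
Net over both steps: W = -1060 J, Q = 1770 J, ΔU = 2820 J.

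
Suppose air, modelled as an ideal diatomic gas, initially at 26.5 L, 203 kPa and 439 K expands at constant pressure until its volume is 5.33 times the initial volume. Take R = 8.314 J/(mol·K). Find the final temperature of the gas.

2340 K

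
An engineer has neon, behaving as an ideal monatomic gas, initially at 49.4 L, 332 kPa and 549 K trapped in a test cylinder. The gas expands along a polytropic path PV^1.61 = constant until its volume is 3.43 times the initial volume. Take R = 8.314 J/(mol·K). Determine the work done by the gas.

14200 J

n = P₁V₁/(RT₁) = 332×49.4/(8.314×549) = 3.59 mol.
Polytropic n=1.61: T₂ = T₁(V₁/V₂)^(n−1) = 549×(0.292)^0.61 = 259 K; P₂ = P₁(V₁/V₂)^n = 45.6 kPa.
W = (P₁V₁−P₂V₂)/(n−1) = (332×49.4−45.6×169)/0.61 = 14200 J.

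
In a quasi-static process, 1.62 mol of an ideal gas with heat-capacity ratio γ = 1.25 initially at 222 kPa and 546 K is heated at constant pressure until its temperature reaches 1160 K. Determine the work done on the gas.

V₁ = nRT₁/P₁ = 1.62×8.314×546/222 = 33.1 L.
Isobaric: P stays 222 kPa; V/T = const ⇒ T₂ = 1160 K, V₂ = 70.4 L.
W = PΔV = 222×(70.4−33.1) kPa·L = 8270 J.
Work done on the gas = −W_by = -8270 J.

-8270 J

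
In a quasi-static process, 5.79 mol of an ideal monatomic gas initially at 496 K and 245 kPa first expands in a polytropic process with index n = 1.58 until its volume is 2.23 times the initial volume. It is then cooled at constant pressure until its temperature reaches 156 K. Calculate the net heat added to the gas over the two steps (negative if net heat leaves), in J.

-16700 J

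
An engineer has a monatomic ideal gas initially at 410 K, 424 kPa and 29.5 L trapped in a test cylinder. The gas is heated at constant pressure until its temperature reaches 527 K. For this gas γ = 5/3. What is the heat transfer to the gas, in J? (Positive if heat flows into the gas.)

8920 J

n = P₁V₁/(RT₁) = 424×29.5/(8.314×410) = 3.67 mol.
Isobaric: P stays 424 kPa; V/T = const ⇒ T₂ = 527 K, V₂ = 37.9 L.
W = PΔV = 424×(37.9−29.5) kPa·L = 3570 J.
ΔU = nCvΔT = 3.67×12.5×(527−410) = 5350 J.
Q = ΔU + W = nCpΔT = 8920 J.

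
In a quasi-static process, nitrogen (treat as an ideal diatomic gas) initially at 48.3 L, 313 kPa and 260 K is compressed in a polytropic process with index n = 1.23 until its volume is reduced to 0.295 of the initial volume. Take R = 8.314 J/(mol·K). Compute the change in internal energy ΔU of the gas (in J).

n = P₁V₁/(RT₁) = 313×48.3/(8.314×260) = 6.99 mol.
Polytropic n=1.23: T₂ = T₁(V₁/V₂)^(n−1) = 260×(3.39)^0.23 = 344 K; P₂ = P₁(V₁/V₂)^n = 1400 kPa.
For an ideal gas ΔU = nCvΔT with Cv = (5/2)R = 20.8 J/(mol·K).
ΔU = 6.99×20.8×(344−260) = 12300 J.

12300 J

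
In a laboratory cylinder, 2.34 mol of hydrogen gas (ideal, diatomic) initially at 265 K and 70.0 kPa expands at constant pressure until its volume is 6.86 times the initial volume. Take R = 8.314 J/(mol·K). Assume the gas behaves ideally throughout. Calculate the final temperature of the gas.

1820 K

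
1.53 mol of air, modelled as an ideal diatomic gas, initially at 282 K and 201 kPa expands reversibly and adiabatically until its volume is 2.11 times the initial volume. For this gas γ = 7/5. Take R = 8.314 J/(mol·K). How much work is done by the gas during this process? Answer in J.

V₁ = nRT₁/P₁ = 1.53×8.314×282/201 = 17.8 L.
Adiabatic: TV^(γ−1) = const ⇒ T₂ = 282×(0.474)^0.400 = 209 K; PV^γ = const ⇒ P₂ = 70.7 kPa.
ΔU = nCvΔT = 1.53×20.8×(209−282) = -2320 J.
Q = 0 for an adiabatic process, so W = −ΔU = 2320 J.

2320 J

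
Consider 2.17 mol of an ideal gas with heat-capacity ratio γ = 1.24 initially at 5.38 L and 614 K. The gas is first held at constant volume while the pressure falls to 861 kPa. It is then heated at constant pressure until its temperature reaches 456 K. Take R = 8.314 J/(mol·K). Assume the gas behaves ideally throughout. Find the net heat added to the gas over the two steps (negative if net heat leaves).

P₁ = nRT₁/V₁ = 2.17×8.314×614/5.38 = 2060 kPa.
Step 1 — Isochoric: V stays 5.38 L; P/T = const ⇒ T₂ = 257 K, P₂ = 861 kPa.
W = 0 (no volume change).
ΔU = nCvΔT = 2.17×34.6×(257−614) = -26900 J.
Q = ΔU = -26900 J.
State after step 1: P = 861 kPa, V = 5.38 L, T = 257 K.
Step 2 — Isobaric: P stays 861 kPa; V/T = const ⇒ T₂ = 456 K, V₂ = 9.56 L.
W = PΔV = 861×(9.56−5.38) kPa·L = 3590 J.
ΔU = nCvΔT = 2.17×34.6×(456−257) = 15000 J.
Q = ΔU + W = nCpΔT = 18600 J.
Net over both steps: W = 3590 J, Q = -8280 J, ΔU = -11900 J.

-8280 J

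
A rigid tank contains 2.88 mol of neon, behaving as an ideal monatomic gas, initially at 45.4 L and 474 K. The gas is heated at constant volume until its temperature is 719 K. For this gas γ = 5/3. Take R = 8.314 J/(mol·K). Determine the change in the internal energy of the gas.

8800 J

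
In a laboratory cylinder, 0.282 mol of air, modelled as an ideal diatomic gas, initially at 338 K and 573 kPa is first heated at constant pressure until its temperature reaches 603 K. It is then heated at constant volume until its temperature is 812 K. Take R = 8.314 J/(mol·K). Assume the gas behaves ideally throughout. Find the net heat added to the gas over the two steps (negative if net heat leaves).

V₁ = nRT₁/P₁ = 0.282×8.314×338/573 = 1.38 L.
Step 1 — Isobaric: P stays 573 kPa; V/T = const ⇒ T₂ = 603 K, V₂ = 2.47 L.
W = PΔV = 573×(2.47−1.38) kPa·L = 621 J.
ΔU = nCvΔT = 0.282×20.8×(603−338) = 1550 J.
Q = ΔU + W = nCpΔT = 2170 J.
State after step 1: P = 573 kPa, V = 2.47 L, T = 603 K.
Step 2 — Isochoric: V stays 2.47 L; P/T = const ⇒ T₂ = 812 K, P₂ = 772 kPa.
W = 0 (no volume change).
ΔU = nCvΔT = 0.282×20.8×(812−603) = 1230 J.
Q = ΔU = 1230 J.
Net over both steps: W = 621 J, Q = 3400 J, ΔU = 2780 J.

3400 J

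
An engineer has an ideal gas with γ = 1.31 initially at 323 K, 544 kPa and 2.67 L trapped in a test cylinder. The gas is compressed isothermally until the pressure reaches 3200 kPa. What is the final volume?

0.454 L

Isothermal: T stays 323 K; PV = const ⇒ V₂ = 0.454 L, P₂ = 3200 kPa.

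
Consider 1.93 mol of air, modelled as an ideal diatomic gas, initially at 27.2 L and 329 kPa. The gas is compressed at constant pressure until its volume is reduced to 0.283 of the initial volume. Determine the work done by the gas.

-6420 J

T₁ = P₁V₁/(nR) = 329×27.2/(1.93×8.314) = 558 K.
Isobaric: P stays 329 kPa; V/T = const ⇒ T₂ = 158 K, V₂ = 7.70 L.
W = PΔV = 329×(7.70−27.2) kPa·L = -6420 J.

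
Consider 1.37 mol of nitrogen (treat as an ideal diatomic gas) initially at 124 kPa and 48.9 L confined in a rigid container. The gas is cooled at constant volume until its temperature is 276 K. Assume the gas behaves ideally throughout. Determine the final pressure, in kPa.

T₁ = P₁V₁/(nR) = 124×48.9/(1.37×8.314) = 532 K.
Isochoric: V stays 48.9 L; P/T = const ⇒ T₂ = 276 K, P₂ = 64.3 kPa.

64.3 kPa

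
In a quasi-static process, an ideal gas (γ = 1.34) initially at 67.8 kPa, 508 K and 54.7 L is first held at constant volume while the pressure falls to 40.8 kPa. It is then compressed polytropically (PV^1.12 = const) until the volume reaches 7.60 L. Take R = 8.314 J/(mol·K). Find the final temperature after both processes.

n = P₁V₁/(RT₁) = 67.8×54.7/(8.314×508) = 0.878 mol.
Step 1 — Isochoric: V stays 54.7 L; P/T = const ⇒ T₂ = 306 K, P₂ = 40.8 kPa.
W = 0 (no volume change).
ΔU = nCvΔT = 0.878×24.5×(306−508) = -4340 J.
Q = ΔU = -4340 J.
State after step 1: P = 40.8 kPa, V = 54.7 L, T = 306 K.
Step 2 — Polytropic n=1.12: T₂ = T₁(V₁/V₂)^(n−1) = 306×(7.20)^0.12 = 387 K; P₂ = P₁(V₁/V₂)^n = 372 kPa.
W = (P₁V₁−P₂V₂)/(n−1) = (40.8×54.7−372×7.60)/0.12 = -4970 J.
ΔU = nCvΔT = 0.878×24.5×(387−306) = 1750 J.
Q = ΔU + W = -3220 J.
Net over both steps: W = -4970 J, Q = -7560 J, ΔU = -2590 J.

387 K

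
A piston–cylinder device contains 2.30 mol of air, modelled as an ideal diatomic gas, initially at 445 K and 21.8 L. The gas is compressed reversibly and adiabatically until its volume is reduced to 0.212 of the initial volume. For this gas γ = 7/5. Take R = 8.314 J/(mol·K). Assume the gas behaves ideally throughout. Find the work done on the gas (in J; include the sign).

P₁ = nRT₁/V₁ = 2.30×8.314×445/21.8 = 390 kPa.
Adiabatic: TV^(γ−1) = const ⇒ T₂ = 445×(4.72)^0.400 = 828 K; PV^γ = const ⇒ P₂ = 3420 kPa.
ΔU = nCvΔT = 2.30×20.8×(828−445) = 18300 J.
Q = 0 for an adiabatic process, so W = −ΔU = -18300 J.
Work done on the gas = −W_by = 18300 J.

18300 J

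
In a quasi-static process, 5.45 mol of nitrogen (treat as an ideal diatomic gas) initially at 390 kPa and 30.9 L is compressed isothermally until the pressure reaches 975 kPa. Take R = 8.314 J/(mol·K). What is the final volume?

T₁ = P₁V₁/(nR) = 390×30.9/(5.45×8.314) = 266 K.
Isothermal: T stays 266 K; PV = const ⇒ V₂ = 12.4 L, P₂ = 975 kPa.

12.4 L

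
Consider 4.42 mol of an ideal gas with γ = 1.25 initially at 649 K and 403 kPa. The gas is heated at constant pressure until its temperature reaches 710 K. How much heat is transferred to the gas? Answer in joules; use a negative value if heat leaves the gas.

11200 J

V₁ = nRT₁/P₁ = 4.42×8.314×649/403 = 59.2 L.
Isobaric: P stays 403 kPa; V/T = const ⇒ T₂ = 710 K, V₂ = 64.7 L.
W = PΔV = 403×(64.7−59.2) kPa·L = 2240 J.
ΔU = nCvΔT = 4.42×33.3×(710−649) = 8970 J.
Q = ΔU + W = nCpΔT = 11200 J.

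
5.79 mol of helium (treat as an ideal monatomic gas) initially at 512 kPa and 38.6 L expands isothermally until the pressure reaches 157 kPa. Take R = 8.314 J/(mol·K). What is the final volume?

126 L

T₁ = P₁V₁/(nR) = 512×38.6/(5.79×8.314) = 411 K.
Isothermal: T stays 411 K; PV = const ⇒ V₂ = 126 L, P₂ = 157 kPa.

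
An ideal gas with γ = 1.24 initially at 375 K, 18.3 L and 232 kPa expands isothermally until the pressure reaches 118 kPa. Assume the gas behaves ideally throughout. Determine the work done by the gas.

n = P₁V₁/(RT₁) = 232×18.3/(8.314×375) = 1.36 mol.
Isothermal: T stays 375 K; PV = const ⇒ V₂ = 36.0 L, P₂ = 118 kPa.
W = nRT ln(V₂/V₁) = 1.36×8.314×375×ln(1.97) = 2870 J.

2870 J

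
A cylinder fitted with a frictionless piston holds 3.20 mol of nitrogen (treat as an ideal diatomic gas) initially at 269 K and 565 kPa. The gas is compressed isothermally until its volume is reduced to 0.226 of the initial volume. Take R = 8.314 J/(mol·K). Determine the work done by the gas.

V₁ = nRT₁/P₁ = 3.20×8.314×269/565 = 12.7 L.
Isothermal: T stays 269 K; PV = const ⇒ V₂ = 2.86 L, P₂ = 2500 kPa.
W = nRT ln(V₂/V₁) = 3.20×8.314×269×ln(0.226) = -10600 J.

-10600 J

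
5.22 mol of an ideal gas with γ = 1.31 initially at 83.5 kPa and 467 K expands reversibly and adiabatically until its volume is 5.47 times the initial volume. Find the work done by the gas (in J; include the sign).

26800 J

V₁ = nRT₁/P₁ = 5.22×8.314×467/83.5 = 243 L.
Adiabatic: TV^(γ−1) = const ⇒ T₂ = 467×(0.183)^0.310 = 276 K; PV^γ = const ⇒ P₂ = 9.01 kPa.
ΔU = nCvΔT = 5.22×26.8×(276−467) = -26800 J.
Q = 0 for an adiabatic process, so W = −ΔU = 26800 J.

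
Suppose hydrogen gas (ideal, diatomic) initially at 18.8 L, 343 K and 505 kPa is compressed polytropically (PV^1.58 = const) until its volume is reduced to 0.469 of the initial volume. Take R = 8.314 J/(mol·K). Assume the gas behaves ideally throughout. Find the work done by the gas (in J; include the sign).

-9030 J

n = P₁V₁/(RT₁) = 505×18.8/(8.314×343) = 3.33 mol.
Polytropic n=1.58: T₂ = T₁(V₁/V₂)^(n−1) = 343×(2.13)^0.58 = 532 K; P₂ = P₁(V₁/V₂)^n = 1670 kPa.
W = (P₁V₁−P₂V₂)/(n−1) = (505×18.8−1670×8.82)/0.58 = -9030 J.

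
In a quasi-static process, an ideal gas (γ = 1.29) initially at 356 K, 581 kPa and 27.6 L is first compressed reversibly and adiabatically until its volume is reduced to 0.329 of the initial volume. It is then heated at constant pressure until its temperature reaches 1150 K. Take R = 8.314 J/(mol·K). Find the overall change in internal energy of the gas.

n = P₁V₁/(RT₁) = 581×27.6/(8.314×356) = 5.42 mol.
Step 1 — Adiabatic: TV^(γ−1) = const ⇒ T₂ = 356×(3.04)^0.290 = 491 K; PV^γ = const ⇒ P₂ = 2440 kPa.
ΔU = nCvΔT = 5.42×28.7×(491−356) = 21000 J.
Q = 0 for an adiabatic process, so W = −ΔU = -21000 J.
State after step 1: P = 2440 kPa, V = 9.08 L, T = 491 K.
Step 2 — Isobaric: P stays 2440 kPa; V/T = const ⇒ T₂ = 1150 K, V₂ = 21.2 L.
W = PΔV = 2440×(21.2−9.08) kPa·L = 29700 J.
ΔU = nCvΔT = 5.42×28.7×(1150−491) = 102000 J.
Q = ΔU + W = nCpΔT = 132000 J.
Net over both steps: W = 8630 J, Q = 132000 J, ΔU = 123000 J.

123000 J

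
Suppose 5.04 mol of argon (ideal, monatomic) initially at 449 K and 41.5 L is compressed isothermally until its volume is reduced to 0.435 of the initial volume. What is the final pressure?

P₁ = nRT₁/V₁ = 5.04×8.314×449/41.5 = 453 kPa.
Isothermal: T stays 449 K; PV = const ⇒ V₂ = 18.1 L, P₂ = 1040 kPa.

1040 kPa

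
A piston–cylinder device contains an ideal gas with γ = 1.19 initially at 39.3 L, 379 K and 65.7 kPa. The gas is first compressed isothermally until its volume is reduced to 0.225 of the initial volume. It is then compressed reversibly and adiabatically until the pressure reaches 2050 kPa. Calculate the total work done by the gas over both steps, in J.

n = P₁V₁/(RT₁) = 65.7×39.3/(8.314×379) = 0.819 mol.
Step 1 — Isothermal: T stays 379 K; PV = const ⇒ V₂ = 8.84 L, P₂ = 292 kPa.
ΔU = 0 (ideal gas, T constant).
W = nRT ln(V₂/V₁) = 0.819×8.314×379×ln(0.225) = -3850 J.
Q = ΔU + W = -3850 J.
State after step 1: P = 292 kPa, V = 8.84 L, T = 379 K.
Step 2 — Adiabatic: T₂/T₁ = (P₂/P₁)^((γ−1)/γ) ⇒ T₂ = 379×(7.02)^0.160 = 517 K; V₂ = 1.72 L.
ΔU = nCvΔT = 0.819×43.8×(517−379) = 4960 J.
Q = 0 for an adiabatic process, so W = −ΔU = -4960 J.
Net over both steps: W = -8810 J, Q = -3850 J, ΔU = 4960 J.

-8810 J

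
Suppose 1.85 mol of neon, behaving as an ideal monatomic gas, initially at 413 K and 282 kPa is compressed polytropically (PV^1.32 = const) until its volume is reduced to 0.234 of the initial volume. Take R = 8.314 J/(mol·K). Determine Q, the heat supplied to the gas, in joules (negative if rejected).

-6110 J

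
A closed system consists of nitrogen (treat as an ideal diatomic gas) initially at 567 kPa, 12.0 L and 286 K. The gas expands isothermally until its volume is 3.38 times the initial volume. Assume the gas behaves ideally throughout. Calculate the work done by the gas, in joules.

8290 J

n = P₁V₁/(RT₁) = 567×12.0/(8.314×286) = 2.86 mol.
Isothermal: T stays 286 K; PV = const ⇒ V₂ = 40.6 L, P₂ = 168 kPa.
W = nRT ln(V₂/V₁) = 2.86×8.314×286×ln(3.38) = 8290 J.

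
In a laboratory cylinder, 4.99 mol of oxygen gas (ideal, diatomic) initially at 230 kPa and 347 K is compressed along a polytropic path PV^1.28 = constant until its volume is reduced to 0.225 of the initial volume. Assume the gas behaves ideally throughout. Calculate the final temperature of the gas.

V₁ = nRT₁/P₁ = 4.99×8.314×347/230 = 62.6 L.
Polytropic n=1.28: T₂ = T₁(V₁/V₂)^(n−1) = 347×(4.44)^0.28 = 527 K; P₂ = P₁(V₁/V₂)^n = 1550 kPa.

527 K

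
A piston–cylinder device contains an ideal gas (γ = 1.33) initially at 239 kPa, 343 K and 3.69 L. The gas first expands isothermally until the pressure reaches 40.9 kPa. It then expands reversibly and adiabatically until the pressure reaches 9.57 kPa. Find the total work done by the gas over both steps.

2370 J

n = P₁V₁/(RT₁) = 239×3.69/(8.314×343) = 0.309 mol.
Step 1 — Isothermal: T stays 343 K; PV = const ⇒ V₂ = 21.6 L, P₂ = 40.9 kPa.
ΔU = 0 (ideal gas, T constant).
W = nRT ln(V₂/V₁) = 0.309×8.314×343×ln(5.84) = 1560 J.
Q = ΔU + W = 1560 J.
State after step 1: P = 40.9 kPa, V = 21.6 L, T = 343 K.
Step 2 — Adiabatic: T₂/T₁ = (P₂/P₁)^((γ−1)/γ) ⇒ T₂ = 343×(0.234)^0.248 = 239 K; V₂ = 64.3 L.
ΔU = nCvΔT = 0.309×25.2×(239−343) = -809 J.
Q = 0 for an adiabatic process, so W = −ΔU = 809 J.
Net over both steps: W = 2370 J, Q = 1560 J, ΔU = -809 J.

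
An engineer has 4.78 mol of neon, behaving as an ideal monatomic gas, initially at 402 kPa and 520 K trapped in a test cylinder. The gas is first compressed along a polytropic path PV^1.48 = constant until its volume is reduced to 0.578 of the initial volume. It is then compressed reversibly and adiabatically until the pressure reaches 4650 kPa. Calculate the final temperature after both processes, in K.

V₁ = nRT₁/P₁ = 4.78×8.314×520/402 = 51.4 L.
Step 1 — Polytropic n=1.48: T₂ = T₁(V₁/V₂)^(n−1) = 520×(1.73)^0.48 = 677 K; P₂ = P₁(V₁/V₂)^n = 905 kPa.
W = (P₁V₁−P₂V₂)/(n−1) = (402×51.4−905×29.7)/0.48 = -13000 J.
ΔU = nCvΔT = 4.78×12.5×(677−520) = 9330 J.
Q = ΔU + W = -3630 J.
State after step 1: P = 905 kPa, V = 29.7 L, T = 677 K.
Step 2 — Adiabatic: T₂/T₁ = (P₂/P₁)^((γ−1)/γ) ⇒ T₂ = 677×(5.14)^0.400 = 1300 K; V₂ = 11.1 L.
ΔU = nCvΔT = 4.78×12.5×(1300−677) = 37300 J.
Q = 0 for an adiabatic process, so W = −ΔU = -37300 J.
Net over both steps: W = -50200 J, Q = -3630 J, ΔU = 46600 J.

1300 K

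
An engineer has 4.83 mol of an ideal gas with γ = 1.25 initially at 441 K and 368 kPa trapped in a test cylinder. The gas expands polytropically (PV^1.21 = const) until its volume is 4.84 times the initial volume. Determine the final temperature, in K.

317 K

V₁ = nRT₁/P₁ = 4.83×8.314×441/368 = 48.1 L.
Polytropic n=1.21: T₂ = T₁(V₁/V₂)^(n−1) = 441×(0.207)^0.21 = 317 K; P₂ = P₁(V₁/V₂)^n = 54.6 kPa.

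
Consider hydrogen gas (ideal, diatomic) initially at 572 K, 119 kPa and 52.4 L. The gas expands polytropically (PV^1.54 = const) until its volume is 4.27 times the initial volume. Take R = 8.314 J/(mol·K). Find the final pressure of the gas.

Polytropic n=1.54: T₂ = T₁(V₁/V₂)^(n−1) = 572×(0.234)^0.54 = 261 K; P₂ = P₁(V₁/V₂)^n = 12.7 kPa.

12.7 kPa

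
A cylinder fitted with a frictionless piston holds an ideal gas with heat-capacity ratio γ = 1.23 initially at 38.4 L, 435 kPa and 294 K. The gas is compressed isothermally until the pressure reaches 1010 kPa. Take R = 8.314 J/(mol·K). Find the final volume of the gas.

Isothermal: T stays 294 K; PV = const ⇒ V₂ = 16.5 L, P₂ = 1010 kPa.

16.5 L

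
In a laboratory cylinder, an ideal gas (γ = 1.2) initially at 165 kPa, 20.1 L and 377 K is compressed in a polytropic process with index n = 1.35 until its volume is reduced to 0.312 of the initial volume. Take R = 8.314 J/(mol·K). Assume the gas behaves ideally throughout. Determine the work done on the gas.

4770 J

n = P₁V₁/(RT₁) = 165×20.1/(8.314×377) = 1.06 mol.
Polytropic n=1.35: T₂ = T₁(V₁/V₂)^(n−1) = 377×(3.21)^0.35 = 567 K; P₂ = P₁(V₁/V₂)^n = 795 kPa.
W = (P₁V₁−P₂V₂)/(n−1) = (165×20.1−795×6.27)/0.35 = -4770 J.
Work done on the gas = −W_by = 4770 J.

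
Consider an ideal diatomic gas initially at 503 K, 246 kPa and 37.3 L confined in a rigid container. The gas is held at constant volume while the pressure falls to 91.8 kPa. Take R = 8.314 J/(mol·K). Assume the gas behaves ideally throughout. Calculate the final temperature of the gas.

188 K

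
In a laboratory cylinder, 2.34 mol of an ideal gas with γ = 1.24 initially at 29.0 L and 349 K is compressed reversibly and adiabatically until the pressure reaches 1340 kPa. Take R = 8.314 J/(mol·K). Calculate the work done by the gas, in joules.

-11400 J

P₁ = nRT₁/V₁ = 2.34×8.314×349/29.0 = 234 kPa.
Adiabatic: T₂/T₁ = (P₂/P₁)^((γ−1)/γ) ⇒ T₂ = 349×(5.72)^0.194 = 489 K; V₂ = 7.10 L.
ΔU = nCvΔT = 2.34×34.6×(489−349) = 11400 J.
Q = 0 for an adiabatic process, so W = −ΔU = -11400 J.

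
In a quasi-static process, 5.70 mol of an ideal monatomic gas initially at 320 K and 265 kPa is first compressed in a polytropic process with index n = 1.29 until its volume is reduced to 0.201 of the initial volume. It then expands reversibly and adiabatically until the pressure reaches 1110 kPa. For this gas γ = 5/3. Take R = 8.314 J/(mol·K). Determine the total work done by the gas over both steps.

V₁ = nRT₁/P₁ = 5.70×8.314×320/265 = 57.2 L.
Step 1 — Polytropic n=1.29: T₂ = T₁(V₁/V₂)^(n−1) = 320×(4.98)^0.29 = 510 K; P₂ = P₁(V₁/V₂)^n = 2100 kPa.
W = (P₁V₁−P₂V₂)/(n−1) = (265×57.2−2100×11.5)/0.29 = -31000 J.
ΔU = nCvΔT = 5.70×12.5×(510−320) = 13500 J.
Q = ΔU + W = -17500 J.
State after step 1: P = 2100 kPa, V = 11.5 L, T = 510 K.
Step 2 — Adiabatic: T₂/T₁ = (P₂/P₁)^((γ−1)/γ) ⇒ T₂ = 510×(0.529)^0.400 = 395 K; V₂ = 16.9 L.
ΔU = nCvΔT = 5.70×12.5×(395−510) = -8150 J.
Q = 0 for an adiabatic process, so W = −ΔU = 8150 J.
Net over both steps: W = -22800 J, Q = -17500 J, ΔU = 5330 J.

-22800 J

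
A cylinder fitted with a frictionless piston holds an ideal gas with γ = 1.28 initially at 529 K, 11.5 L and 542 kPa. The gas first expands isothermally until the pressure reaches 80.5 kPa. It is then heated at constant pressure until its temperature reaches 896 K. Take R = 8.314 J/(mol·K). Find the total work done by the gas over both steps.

16200 J

n = P₁V₁/(RT₁) = 542×11.5/(8.314×529) = 1.42 mol.
Step 1 — Isothermal: T stays 529 K; PV = const ⇒ V₂ = 77.4 L, P₂ = 80.5 kPa.
ΔU = 0 (ideal gas, T constant).
W = nRT ln(V₂/V₁) = 1.42×8.314×529×ln(6.73) = 11900 J.
Q = ΔU + W = 11900 J.
State after step 1: P = 80.5 kPa, V = 77.4 L, T = 529 K.
Step 2 — Isobaric: P stays 80.5 kPa; V/T = const ⇒ T₂ = 896 K, V₂ = 131 L.
W = PΔV = 80.5×(131−77.4) kPa·L = 4320 J.
ΔU = nCvΔT = 1.42×29.7×(896−529) = 15400 J.
Q = ΔU + W = nCpΔT = 19800 J.
Net over both steps: W = 16200 J, Q = 31700 J, ΔU = 15400 J.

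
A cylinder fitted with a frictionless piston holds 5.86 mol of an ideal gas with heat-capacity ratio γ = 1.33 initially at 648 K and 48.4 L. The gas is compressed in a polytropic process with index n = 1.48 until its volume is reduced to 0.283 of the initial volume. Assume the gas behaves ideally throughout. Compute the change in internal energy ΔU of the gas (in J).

P₁ = nRT₁/V₁ = 5.86×8.314×648/48.4 = 652 kPa.
Polytropic n=1.48: T₂ = T₁(V₁/V₂)^(n−1) = 648×(3.53)^0.48 = 1190 K; P₂ = P₁(V₁/V₂)^n = 4220 kPa.
For an ideal gas ΔU = nCvΔT with Cv = R/(γ−1) = 25.2 J/(mol·K).
ΔU = 5.86×25.2×(1190−648) = 79700 J.

79700 J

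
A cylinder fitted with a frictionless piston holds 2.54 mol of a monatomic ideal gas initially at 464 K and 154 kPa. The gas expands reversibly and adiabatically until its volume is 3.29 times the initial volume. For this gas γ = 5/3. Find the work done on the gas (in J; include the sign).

V₁ = nRT₁/P₁ = 2.54×8.314×464/154 = 63.6 L.
Adiabatic: TV^(γ−1) = const ⇒ T₂ = 464×(0.304)^0.667 = 210 K; PV^γ = const ⇒ P₂ = 21.2 kPa.
ΔU = nCvΔT = 2.54×12.5×(210−464) = -8050 J.
Q = 0 for an adiabatic process, so W = −ΔU = 8050 J.
Work done on the gas = −W_by = -8050 J.

-8050 J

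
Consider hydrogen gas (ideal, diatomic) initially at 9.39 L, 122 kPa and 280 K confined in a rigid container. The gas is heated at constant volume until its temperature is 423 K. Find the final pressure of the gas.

184 kPa

Isochoric: V stays 9.39 L; P/T = const ⇒ T₂ = 423 K, P₂ = 184 kPa.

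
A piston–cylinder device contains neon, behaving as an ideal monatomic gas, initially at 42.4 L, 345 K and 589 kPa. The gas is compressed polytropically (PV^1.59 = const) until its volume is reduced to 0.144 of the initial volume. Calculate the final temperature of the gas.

Polytropic n=1.59: T₂ = T₁(V₁/V₂)^(n−1) = 345×(6.94)^0.59 = 1080 K; P₂ = P₁(V₁/V₂)^n = 12800 kPa.

1080 K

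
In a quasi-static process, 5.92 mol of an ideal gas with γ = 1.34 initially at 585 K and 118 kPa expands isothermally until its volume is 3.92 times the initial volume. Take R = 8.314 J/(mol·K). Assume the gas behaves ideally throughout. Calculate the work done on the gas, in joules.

-39300 J

V₁ = nRT₁/P₁ = 5.92×8.314×585/118 = 244 L.
Isothermal: T stays 585 K; PV = const ⇒ V₂ = 957 L, P₂ = 30.1 kPa.
W = nRT ln(V₂/V₁) = 5.92×8.314×585×ln(3.92) = 39300 J.
Work done on the gas = −W_by = -39300 J.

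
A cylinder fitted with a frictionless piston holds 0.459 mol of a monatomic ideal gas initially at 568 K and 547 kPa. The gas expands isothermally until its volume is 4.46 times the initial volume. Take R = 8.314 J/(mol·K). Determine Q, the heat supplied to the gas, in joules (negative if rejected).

3240 J

V₁ = nRT₁/P₁ = 0.459×8.314×568/547 = 3.96 L.
Isothermal: T stays 568 K; PV = const ⇒ V₂ = 17.7 L, P₂ = 123 kPa.
ΔU = 0 (ideal gas, T constant).
W = nRT ln(V₂/V₁) = 0.459×8.314×568×ln(4.46) = 3240 J.
Q = ΔU + W = 3240 J.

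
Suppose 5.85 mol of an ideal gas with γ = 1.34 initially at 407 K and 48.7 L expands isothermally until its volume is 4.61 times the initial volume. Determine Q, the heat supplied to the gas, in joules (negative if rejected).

P₁ = nRT₁/V₁ = 5.85×8.314×407/48.7 = 406 kPa.
Isothermal: T stays 407 K; PV = const ⇒ V₂ = 225 L, P₂ = 88.2 kPa.
ΔU = 0 (ideal gas, T constant).
W = nRT ln(V₂/V₁) = 5.85×8.314×407×ln(4.61) = 30300 J.
Q = ΔU + W = 30300 J.

30300 J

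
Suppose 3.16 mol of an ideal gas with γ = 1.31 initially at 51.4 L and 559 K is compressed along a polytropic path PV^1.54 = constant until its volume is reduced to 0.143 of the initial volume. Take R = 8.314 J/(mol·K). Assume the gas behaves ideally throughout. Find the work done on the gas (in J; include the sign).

50500 J

P₁ = nRT₁/V₁ = 3.16×8.314×559/51.4 = 286 kPa.
Polytropic n=1.54: T₂ = T₁(V₁/V₂)^(n−1) = 559×(6.99)^0.54 = 1600 K; P₂ = P₁(V₁/V₂)^n = 5710 kPa.
W = (P₁V₁−P₂V₂)/(n−1) = (286×51.4−5710×7.35)/0.54 = -50500 J.
Work done on the gas = −W_by = 50500 J.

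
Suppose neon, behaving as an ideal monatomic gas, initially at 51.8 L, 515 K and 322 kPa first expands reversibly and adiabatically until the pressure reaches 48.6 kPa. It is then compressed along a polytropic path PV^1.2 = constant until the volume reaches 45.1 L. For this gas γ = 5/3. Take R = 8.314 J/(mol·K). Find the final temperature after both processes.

n = P₁V₁/(RT₁) = 322×51.8/(8.314×515) = 3.90 mol.
Step 1 — Adiabatic: T₂/T₁ = (P₂/P₁)^((γ−1)/γ) ⇒ T₂ = 515×(0.151)^0.400 = 242 K; V₂ = 161 L.
ΔU = nCvΔT = 3.90×12.5×(242−515) = -13300 J.
Q = 0 for an adiabatic process, so W = −ΔU = 13300 J.
State after step 1: P = 48.6 kPa, V = 161 L, T = 242 K.
Step 2 — Polytropic n=1.2: T₂ = T₁(V₁/V₂)^(n−1) = 242×(3.57)^0.20 = 312 K; P₂ = P₁(V₁/V₂)^n = 224 kPa.
W = (P₁V₁−P₂V₂)/(n−1) = (48.6×161−224×45.1)/0.20 = -11400 J.
ΔU = nCvΔT = 3.90×12.5×(312−242) = 3410 J.
Q = ΔU + W = -7950 J.
Net over both steps: W = 1930 J, Q = -7950 J, ΔU = -9870 J.

312 K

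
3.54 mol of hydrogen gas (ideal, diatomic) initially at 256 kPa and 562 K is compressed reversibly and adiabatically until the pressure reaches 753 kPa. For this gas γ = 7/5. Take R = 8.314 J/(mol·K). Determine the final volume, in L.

29.9 L

V₁ = nRT₁/P₁ = 3.54×8.314×562/256 = 64.6 L.
Adiabatic: T₂/T₁ = (P₂/P₁)^((γ−1)/γ) ⇒ T₂ = 562×(2.94)^0.286 = 765 K; V₂ = 29.9 L.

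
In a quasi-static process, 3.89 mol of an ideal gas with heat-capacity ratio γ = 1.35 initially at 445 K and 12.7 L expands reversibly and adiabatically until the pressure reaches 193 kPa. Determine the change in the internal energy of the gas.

-15100 J

P₁ = nRT₁/V₁ = 3.89×8.314×445/12.7 = 1130 kPa.
Adiabatic: T₂/T₁ = (P₂/P₁)^((γ−1)/γ) ⇒ T₂ = 445×(0.170)^0.259 = 281 K; V₂ = 47.1 L.
For an ideal gas ΔU = nCvΔT with Cv = R/(γ−1) = 23.8 J/(mol·K).
ΔU = 3.89×23.8×(281−445) = -15100 J.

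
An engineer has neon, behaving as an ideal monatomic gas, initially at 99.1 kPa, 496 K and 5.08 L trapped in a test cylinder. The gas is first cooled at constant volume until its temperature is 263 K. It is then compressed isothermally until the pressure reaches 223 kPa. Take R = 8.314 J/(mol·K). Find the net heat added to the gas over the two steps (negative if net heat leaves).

n = P₁V₁/(RT₁) = 99.1×5.08/(8.314×496) = 0.122 mol.
Step 1 — Isochoric: V stays 5.08 L; P/T = const ⇒ T₂ = 263 K, P₂ = 52.5 kPa.
W = 0 (no volume change).
ΔU = nCvΔT = 0.122×12.5×(263−496) = -355 J.
Q = ΔU = -355 J.
State after step 1: P = 52.5 kPa, V = 5.08 L, T = 263 K.
Step 2 — Isothermal: T stays 263 K; PV = const ⇒ V₂ = 1.20 L, P₂ = 223 kPa.
ΔU = 0 (ideal gas, T constant).
W = nRT ln(V₂/V₁) = 0.122×8.314×263×ln(0.236) = -386 J.
Q = ΔU + W = -386 J.
Net over both steps: W = -386 J, Q = -741 J, ΔU = -355 J.

-741 J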